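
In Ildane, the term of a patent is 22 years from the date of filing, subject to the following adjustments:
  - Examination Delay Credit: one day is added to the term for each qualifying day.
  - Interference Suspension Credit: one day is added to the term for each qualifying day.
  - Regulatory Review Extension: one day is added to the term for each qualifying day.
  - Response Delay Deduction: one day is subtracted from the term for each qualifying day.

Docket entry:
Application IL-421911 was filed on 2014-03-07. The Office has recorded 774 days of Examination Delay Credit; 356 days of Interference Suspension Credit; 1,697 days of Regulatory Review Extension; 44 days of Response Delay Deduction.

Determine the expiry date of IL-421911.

Base term: filing date + 22 years → 7 March 2036.
Examination Delay Credit: +774 days → 20 April 2038.
Interference Suspension Credit: +356 days → 11 April 2039.
Regulatory Review Extension: +1697 days → 3 December 2043.
Response Delay Deduction: −44 days → 20 October 2043.

2043-10-20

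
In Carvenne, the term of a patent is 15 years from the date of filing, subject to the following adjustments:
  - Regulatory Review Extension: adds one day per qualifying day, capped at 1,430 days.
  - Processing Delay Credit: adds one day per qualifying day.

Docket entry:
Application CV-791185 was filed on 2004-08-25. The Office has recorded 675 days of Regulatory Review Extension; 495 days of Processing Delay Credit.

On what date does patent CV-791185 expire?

November 7, 2022

Base term: filing date + 15 years → 25 August 2019.
Regulatory Review Extension: 675 days (within the 1430-day cap) → +675 days → 30 June 2021.
Processing Delay Credit: +495 days → 7 November 2022.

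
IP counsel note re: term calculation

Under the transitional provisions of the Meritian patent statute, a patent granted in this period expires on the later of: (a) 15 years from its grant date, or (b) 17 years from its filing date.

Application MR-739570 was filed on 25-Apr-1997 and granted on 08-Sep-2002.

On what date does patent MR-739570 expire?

September 8, 2017

(a) grant + 15 years → 8 September 2017.
(b) filing + 17 years → 25 April 2014.
Later of the two: 8 September 2017.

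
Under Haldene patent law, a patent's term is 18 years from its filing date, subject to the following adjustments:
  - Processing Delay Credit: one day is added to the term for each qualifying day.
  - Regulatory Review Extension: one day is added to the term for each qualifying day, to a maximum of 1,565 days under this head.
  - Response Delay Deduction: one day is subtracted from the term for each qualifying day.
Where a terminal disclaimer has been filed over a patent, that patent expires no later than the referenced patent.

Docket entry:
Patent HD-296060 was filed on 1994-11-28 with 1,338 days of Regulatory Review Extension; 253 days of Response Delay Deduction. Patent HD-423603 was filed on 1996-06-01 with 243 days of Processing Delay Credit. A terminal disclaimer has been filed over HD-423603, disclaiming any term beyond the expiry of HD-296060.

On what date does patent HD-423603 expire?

2015-01-30

Natural term of HD-423603:
  Base: filing + 18 years → 1 June 2014.
  Processing Delay Credit: +243 days → 30 January 2015.
Expiry of referenced patent HD-296060:
  Base: filing + 18 years → 28 November 2012.
  Regulatory Review Extension: 1338 days (within the 1565-day cap) → +1338 days → 28 July 2016.
  Response Delay Deduction: −253 days → 18 November 2015.
Terminal disclaimer: HD-423603 expires on the earlier of 30 January 2015 and 18 November 2015.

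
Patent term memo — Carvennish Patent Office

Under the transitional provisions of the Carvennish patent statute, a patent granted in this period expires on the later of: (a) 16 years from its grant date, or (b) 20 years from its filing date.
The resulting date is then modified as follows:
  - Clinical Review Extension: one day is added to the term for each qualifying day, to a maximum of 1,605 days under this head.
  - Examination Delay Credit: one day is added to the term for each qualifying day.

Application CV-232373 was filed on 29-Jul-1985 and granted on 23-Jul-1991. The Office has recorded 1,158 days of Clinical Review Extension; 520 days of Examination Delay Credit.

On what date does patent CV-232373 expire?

2012-02-25

(a) grant + 16 years → 23 July 2007.
(b) filing + 20 years → 29 July 2005.
Later of the two: 23 July 2007.
Clinical Review Extension: 1158 days (within the 1605-day cap) → +1158 days → 23 September 2010.
Examination Delay Credit: +520 days → 25 February 2012.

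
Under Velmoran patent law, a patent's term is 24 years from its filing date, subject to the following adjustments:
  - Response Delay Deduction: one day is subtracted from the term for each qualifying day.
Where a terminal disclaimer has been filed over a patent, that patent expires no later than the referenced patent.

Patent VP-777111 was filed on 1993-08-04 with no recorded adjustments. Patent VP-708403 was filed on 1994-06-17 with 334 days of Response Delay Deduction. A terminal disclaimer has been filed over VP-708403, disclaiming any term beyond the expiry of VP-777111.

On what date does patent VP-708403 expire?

July 18, 2017

Natural term of VP-708403:
  Base: filing + 24 years → 17 June 2018.
  Response Delay Deduction: −334 days → 18 July 2017.
Expiry of referenced patent VP-777111:
  Base: filing + 24 years → 4 August 2017.
Terminal disclaimer: VP-708403 expires on the earlier of 18 July 2017 and 4 August 2017.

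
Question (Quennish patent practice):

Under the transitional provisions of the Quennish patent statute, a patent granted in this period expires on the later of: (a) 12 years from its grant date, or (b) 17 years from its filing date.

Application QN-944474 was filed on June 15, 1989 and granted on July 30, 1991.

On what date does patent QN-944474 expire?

June 15, 2006

(a) grant + 12 years → 30 July 2003.
(b) filing + 17 years → 15 June 2006.
Later of the two: 15 June 2006.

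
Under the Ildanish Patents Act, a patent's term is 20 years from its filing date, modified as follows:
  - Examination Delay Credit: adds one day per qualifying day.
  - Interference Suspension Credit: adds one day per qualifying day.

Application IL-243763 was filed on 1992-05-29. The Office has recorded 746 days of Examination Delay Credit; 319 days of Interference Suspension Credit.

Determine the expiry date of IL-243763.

2015-04-29

Base term: filing date + 20 years → 29 May 2012.
Examination Delay Credit: +746 days → 14 June 2014.
Interference Suspension Credit: +319 days → 29 April 2015.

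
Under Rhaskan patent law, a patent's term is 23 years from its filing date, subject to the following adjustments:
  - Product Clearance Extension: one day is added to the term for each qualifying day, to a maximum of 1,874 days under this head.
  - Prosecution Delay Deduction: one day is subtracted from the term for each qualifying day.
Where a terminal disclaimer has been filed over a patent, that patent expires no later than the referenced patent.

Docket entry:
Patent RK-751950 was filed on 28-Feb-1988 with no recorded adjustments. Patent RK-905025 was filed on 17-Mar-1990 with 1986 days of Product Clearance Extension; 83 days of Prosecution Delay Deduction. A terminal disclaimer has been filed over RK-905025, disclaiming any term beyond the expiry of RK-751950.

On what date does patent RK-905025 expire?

Natural term of RK-905025:
  Base: filing + 23 years → 17 March 2013.
  Product Clearance Extension: 1986 days claimed exceeds the 1874-day cap, so +1874 days → 4 May 2018.
  Prosecution Delay Deduction: −83 days → 10 February 2018.
Expiry of referenced patent RK-751950:
  Base: filing + 23 years → 28 February 2011.
Terminal disclaimer: RK-905025 expires on the earlier of 10 February 2018 and 28 February 2011.

2011-02-28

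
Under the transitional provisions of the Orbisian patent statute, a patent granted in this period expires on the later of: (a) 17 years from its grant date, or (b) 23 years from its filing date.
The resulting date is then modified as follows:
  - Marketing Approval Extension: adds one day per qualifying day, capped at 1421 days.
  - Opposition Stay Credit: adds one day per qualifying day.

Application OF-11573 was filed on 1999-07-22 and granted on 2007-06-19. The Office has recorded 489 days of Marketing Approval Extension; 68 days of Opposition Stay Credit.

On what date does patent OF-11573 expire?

December 28, 2025

(a) grant + 17 years → 19 June 2024.
(b) filing + 23 years → 22 July 2022.
Later of the two: 19 June 2024.
Marketing Approval Extension: 489 days (within the 1421-day cap) → +489 days → 21 October 2025.
Opposition Stay Credit: +68 days → 28 December 2025.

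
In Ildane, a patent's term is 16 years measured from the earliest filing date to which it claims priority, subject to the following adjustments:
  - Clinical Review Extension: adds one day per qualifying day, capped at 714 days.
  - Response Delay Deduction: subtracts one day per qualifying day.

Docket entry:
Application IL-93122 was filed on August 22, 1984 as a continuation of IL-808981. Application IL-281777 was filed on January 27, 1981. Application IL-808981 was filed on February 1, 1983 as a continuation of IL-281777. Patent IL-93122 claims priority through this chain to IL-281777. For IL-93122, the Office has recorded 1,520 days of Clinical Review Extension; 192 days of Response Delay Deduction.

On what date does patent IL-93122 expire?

Earliest priority filing: 27 January 1981.
Base term: 27 January 1981 + 16 years → 27 January 1997.
Clinical Review Extension: 1520 days claimed exceeds the 714-day cap, so +714 days → 11 January 1999.
Response Delay Deduction: −192 days → 3 July 1998.

1998-07-03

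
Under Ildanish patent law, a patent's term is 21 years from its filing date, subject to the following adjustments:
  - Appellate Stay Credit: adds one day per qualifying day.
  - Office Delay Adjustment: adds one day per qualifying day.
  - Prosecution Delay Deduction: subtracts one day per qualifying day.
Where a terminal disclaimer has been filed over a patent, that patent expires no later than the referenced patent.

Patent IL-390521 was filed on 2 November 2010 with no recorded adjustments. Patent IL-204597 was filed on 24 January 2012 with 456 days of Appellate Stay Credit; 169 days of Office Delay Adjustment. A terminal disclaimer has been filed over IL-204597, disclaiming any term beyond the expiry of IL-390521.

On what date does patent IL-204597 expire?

Natural term of IL-204597:
  Base: filing + 21 years → 24 January 2033.
  Appellate Stay Credit: +456 days → 25 April 2034.
  Office Delay Adjustment: +169 days → 11 October 2034.
Expiry of referenced patent IL-390521:
  Base: filing + 21 years → 2 November 2031.
Terminal disclaimer: IL-204597 expires on the earlier of 11 October 2034 and 2 November 2031.

November 2, 2031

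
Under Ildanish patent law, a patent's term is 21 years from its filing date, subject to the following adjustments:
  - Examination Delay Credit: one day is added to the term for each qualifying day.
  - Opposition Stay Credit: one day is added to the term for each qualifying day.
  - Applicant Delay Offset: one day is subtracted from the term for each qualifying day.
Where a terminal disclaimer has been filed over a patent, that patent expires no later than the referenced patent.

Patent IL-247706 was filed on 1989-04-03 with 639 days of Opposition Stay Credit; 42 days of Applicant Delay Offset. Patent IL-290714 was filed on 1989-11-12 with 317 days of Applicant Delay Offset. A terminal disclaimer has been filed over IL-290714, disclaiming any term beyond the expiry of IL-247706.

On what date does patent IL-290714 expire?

2009-12-30

Natural term of IL-290714:
  Base: filing + 21 years → 12 November 2010.
  Applicant Delay Offset: −317 days → 30 December 2009.
Expiry of referenced patent IL-247706:
  Base: filing + 21 years → 3 April 2010.
  Opposition Stay Credit: +639 days → 2 January 2012.
  Applicant Delay Offset: −42 days → 21 November 2011.
Terminal disclaimer: IL-290714 expires on the earlier of 30 December 2009 and 21 November 2011.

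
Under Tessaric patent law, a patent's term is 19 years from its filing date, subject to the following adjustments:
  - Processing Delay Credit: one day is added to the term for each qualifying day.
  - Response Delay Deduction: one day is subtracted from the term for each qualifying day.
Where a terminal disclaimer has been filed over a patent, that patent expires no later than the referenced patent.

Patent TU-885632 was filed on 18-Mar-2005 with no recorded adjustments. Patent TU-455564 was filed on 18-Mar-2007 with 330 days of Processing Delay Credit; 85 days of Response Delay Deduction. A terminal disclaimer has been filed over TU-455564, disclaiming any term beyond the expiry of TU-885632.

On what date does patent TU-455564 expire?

March 18, 2024

Natural term of TU-455564:
  Base: filing + 19 years → 18 March 2026.
  Processing Delay Credit: +330 days → 11 February 2027.
  Response Delay Deduction: −85 days → 18 November 2026.
Expiry of referenced patent TU-885632:
  Base: filing + 19 years → 18 March 2024.
Terminal disclaimer: TU-455564 expires on the earlier of 18 November 2026 and 18 March 2024.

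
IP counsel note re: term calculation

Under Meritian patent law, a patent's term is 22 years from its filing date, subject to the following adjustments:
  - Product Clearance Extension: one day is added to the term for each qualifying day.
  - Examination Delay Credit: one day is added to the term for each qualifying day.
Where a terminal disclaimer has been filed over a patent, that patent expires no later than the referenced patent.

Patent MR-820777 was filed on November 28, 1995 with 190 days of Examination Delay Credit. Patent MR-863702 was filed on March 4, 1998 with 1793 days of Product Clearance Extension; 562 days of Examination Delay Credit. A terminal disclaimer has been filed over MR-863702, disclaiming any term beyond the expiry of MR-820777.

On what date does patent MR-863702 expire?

2018-06-06

Natural term of MR-863702:
  Base: filing + 22 years → 4 March 2020.
  Product Clearance Extension: +1793 days → 30 January 2025.
  Examination Delay Credit: +562 days → 15 August 2026.
Expiry of referenced patent MR-820777:
  Base: filing + 22 years → 28 November 2017.
  Examination Delay Credit: +190 days → 6 June 2018.
Terminal disclaimer: MR-863702 expires on the earlier of 15 August 2026 and 6 June 2018.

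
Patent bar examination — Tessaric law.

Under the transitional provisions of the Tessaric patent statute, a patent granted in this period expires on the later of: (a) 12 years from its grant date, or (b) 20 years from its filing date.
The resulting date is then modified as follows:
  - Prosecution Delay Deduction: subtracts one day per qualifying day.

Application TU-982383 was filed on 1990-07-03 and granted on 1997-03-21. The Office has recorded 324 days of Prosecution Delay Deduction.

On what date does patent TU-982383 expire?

August 13, 2009

(a) grant + 12 years → 21 March 2009.
(b) filing + 20 years → 3 July 2010.
Later of the two: 3 July 2010.
Prosecution Delay Deduction: −324 days → 13 August 2009.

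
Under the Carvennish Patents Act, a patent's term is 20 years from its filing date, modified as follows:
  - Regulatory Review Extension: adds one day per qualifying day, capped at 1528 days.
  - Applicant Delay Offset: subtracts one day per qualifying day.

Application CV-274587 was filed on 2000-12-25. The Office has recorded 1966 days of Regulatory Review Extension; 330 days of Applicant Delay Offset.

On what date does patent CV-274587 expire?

2024-04-06

Base term: filing date + 20 years → 25 December 2020.
Regulatory Review Extension: 1966 days claimed exceeds the 1528-day cap, so +1528 days → 2 March 2025.
Applicant Delay Offset: −330 days → 6 April 2024.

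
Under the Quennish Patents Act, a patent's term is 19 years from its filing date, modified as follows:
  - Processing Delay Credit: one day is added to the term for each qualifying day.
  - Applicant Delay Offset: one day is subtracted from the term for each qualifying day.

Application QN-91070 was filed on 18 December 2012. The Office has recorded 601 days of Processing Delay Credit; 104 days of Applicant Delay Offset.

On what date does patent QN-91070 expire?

Base term: filing date + 19 years → 18 December 2031.
Processing Delay Credit: +601 days → 10 August 2033.
Applicant Delay Offset: −104 days → 28 April 2033.

2033-04-28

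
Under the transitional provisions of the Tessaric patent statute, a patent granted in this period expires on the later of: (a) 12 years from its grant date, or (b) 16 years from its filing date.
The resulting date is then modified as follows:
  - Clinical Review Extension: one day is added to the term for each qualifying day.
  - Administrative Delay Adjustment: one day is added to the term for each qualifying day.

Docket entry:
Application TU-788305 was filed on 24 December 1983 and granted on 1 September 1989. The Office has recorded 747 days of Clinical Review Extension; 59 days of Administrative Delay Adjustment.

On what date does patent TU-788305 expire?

(a) grant + 12 years → 1 September 2001.
(b) filing + 16 years → 24 December 1999.
Later of the two: 1 September 2001.
Clinical Review Extension: +747 days → 18 September 2003.
Administrative Delay Adjustment: +59 days → 16 November 2003.

2003-11-16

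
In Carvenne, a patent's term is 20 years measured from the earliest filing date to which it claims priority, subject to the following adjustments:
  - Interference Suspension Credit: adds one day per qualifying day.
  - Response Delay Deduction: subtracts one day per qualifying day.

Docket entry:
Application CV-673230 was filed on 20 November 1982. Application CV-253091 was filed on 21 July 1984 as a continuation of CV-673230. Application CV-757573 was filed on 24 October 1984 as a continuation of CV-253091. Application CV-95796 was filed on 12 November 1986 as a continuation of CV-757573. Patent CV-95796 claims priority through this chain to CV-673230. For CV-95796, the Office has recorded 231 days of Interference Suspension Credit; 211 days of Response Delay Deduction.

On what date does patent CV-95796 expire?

Earliest priority filing: 20 November 1982.
Base term: 20 November 1982 + 20 years → 20 November 2002.
Interference Suspension Credit: +231 days → 9 July 2003.
Response Delay Deduction: −211 days → 10 December 2002.

2002-12-10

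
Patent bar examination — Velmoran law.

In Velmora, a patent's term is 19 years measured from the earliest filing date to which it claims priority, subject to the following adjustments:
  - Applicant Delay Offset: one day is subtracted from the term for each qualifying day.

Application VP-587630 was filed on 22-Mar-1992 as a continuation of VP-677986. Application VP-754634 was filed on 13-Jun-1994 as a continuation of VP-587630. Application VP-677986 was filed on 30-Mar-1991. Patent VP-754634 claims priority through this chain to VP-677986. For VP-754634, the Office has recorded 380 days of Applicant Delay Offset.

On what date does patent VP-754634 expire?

Earliest priority filing: 30 March 1991.
Base term: 30 March 1991 + 19 years → 30 March 2010.
Applicant Delay Offset: −380 days → 15 March 2009.

March 15, 2009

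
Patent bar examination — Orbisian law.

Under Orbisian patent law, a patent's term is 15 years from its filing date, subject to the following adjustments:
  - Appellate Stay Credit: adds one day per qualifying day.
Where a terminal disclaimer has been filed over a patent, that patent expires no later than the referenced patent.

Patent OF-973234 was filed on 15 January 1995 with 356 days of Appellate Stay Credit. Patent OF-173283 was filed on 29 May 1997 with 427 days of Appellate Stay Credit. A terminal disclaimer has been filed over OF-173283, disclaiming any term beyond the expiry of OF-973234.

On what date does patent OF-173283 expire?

January 6, 2011

Natural term of OF-173283:
  Base: filing + 15 years → 29 May 2012.
  Appellate Stay Credit: +427 days → 30 July 2013.
Expiry of referenced patent OF-973234:
  Base: filing + 15 years → 15 January 2010.
  Appellate Stay Credit: +356 days → 6 January 2011.
Terminal disclaimer: OF-173283 expires on the earlier of 30 July 2013 and 6 January 2011.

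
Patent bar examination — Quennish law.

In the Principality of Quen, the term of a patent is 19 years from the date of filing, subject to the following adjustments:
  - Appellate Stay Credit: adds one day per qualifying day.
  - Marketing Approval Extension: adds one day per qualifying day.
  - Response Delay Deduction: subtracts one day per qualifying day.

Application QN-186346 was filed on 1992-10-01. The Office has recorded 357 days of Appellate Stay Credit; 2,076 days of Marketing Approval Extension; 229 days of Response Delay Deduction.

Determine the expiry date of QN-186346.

Base term: filing date + 19 years → 1 October 2011.
Appellate Stay Credit: +357 days → 22 September 2012.
Marketing Approval Extension: +2076 days → 30 May 2018.
Response Delay Deduction: −229 days → 13 October 2017.

2017-10-13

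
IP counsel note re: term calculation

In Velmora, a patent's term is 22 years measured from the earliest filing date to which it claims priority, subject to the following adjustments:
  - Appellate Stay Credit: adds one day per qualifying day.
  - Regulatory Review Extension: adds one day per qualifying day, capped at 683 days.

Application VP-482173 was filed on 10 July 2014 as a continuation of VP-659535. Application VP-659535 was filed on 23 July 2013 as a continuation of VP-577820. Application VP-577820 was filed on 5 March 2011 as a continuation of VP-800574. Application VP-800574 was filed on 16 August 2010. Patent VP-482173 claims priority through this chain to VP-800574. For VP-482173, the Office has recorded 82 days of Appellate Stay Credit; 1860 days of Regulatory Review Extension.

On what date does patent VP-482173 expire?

2034-09-20

Earliest priority filing: 16 August 2010.
Base term: 16 August 2010 + 22 years → 16 August 2032.
Appellate Stay Credit: +82 days → 6 November 2032.
Regulatory Review Extension: 1860 days claimed exceeds the 683-day cap, so +683 days → 20 September 2034.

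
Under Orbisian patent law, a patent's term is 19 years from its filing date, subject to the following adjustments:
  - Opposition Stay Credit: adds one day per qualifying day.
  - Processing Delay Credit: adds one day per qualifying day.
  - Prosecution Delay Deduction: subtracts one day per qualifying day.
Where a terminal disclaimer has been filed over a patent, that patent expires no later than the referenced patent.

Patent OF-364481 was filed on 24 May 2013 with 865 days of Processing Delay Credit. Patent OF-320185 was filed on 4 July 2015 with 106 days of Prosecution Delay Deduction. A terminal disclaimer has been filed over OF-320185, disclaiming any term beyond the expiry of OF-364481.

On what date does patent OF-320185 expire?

Natural term of OF-320185:
  Base: filing + 19 years → 4 July 2034.
  Prosecution Delay Deduction: −106 days → 20 March 2034.
Expiry of referenced patent OF-364481:
  Base: filing + 19 years → 24 May 2032.
  Processing Delay Credit: +865 days → 6 October 2034.
Terminal disclaimer: OF-320185 expires on the earlier of 20 March 2034 and 6 October 2034.

2034-03-20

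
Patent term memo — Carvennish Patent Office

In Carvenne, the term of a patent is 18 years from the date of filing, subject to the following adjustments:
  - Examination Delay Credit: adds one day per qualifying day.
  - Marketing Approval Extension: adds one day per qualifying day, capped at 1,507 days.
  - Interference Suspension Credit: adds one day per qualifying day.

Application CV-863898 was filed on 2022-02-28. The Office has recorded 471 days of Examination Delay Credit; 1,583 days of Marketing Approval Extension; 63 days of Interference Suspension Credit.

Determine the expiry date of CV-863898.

Base term: filing date + 18 years → 28 February 2040.
Examination Delay Credit: +471 days → 13 June 2041.
Marketing Approval Extension: 1583 days claimed exceeds the 1507-day cap, so +1507 days → 29 July 2045.
Interference Suspension Credit: +63 days → 30 September 2045.

2045-09-30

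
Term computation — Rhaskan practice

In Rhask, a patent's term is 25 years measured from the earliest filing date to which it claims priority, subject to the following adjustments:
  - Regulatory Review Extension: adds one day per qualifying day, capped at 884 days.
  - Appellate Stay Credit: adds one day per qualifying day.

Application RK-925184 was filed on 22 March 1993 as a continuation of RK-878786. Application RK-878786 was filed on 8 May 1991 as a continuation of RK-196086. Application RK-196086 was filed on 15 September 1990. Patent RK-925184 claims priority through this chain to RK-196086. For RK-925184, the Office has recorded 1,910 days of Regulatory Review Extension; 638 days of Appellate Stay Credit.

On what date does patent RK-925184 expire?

2019-11-15

Earliest priority filing: 15 September 1990.
Base term: 15 September 1990 + 25 years → 15 September 2015.
Regulatory Review Extension: 1910 days claimed exceeds the 884-day cap, so +884 days → 15 February 2018.
Appellate Stay Credit: +638 days → 15 November 2019.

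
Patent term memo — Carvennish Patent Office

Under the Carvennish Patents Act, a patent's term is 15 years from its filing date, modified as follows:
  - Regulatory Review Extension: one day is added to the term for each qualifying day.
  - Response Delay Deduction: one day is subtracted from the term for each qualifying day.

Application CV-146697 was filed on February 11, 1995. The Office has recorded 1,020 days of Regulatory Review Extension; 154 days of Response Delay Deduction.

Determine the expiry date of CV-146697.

Base term: filing date + 15 years → 11 February 2010.
Regulatory Review Extension: +1020 days → 27 November 2012.
Response Delay Deduction: −154 days → 26 June 2012.

June 26, 2012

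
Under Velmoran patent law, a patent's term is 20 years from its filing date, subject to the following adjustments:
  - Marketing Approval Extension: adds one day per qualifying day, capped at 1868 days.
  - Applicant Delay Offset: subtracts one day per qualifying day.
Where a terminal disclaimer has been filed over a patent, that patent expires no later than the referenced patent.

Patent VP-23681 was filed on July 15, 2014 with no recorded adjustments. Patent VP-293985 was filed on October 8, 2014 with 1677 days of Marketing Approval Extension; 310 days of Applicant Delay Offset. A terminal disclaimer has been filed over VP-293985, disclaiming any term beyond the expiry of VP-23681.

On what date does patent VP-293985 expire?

Natural term of VP-293985:
  Base: filing + 20 years → 8 October 2034.
  Marketing Approval Extension: 1677 days (within the 1868-day cap) → +1677 days → 12 May 2039.
  Applicant Delay Offset: −310 days → 6 July 2038.
Expiry of referenced patent VP-23681:
  Base: filing + 20 years → 15 July 2034.
Terminal disclaimer: VP-293985 expires on the earlier of 6 July 2038 and 15 July 2034.

2034-07-15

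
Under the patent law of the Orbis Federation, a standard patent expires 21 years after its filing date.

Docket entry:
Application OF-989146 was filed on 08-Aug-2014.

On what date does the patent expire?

August 8, 2035

Filing date + 21 years → 8 August 2035.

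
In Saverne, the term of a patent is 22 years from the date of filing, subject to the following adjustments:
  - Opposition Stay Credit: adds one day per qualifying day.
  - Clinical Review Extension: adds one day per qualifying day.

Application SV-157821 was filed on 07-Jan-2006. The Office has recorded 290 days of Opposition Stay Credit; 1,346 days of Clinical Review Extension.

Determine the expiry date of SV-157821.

June 30, 2032

Base term: filing date + 22 years → 7 January 2028.
Opposition Stay Credit: +290 days → 23 October 2028.
Clinical Review Extension: +1346 days → 30 June 2032.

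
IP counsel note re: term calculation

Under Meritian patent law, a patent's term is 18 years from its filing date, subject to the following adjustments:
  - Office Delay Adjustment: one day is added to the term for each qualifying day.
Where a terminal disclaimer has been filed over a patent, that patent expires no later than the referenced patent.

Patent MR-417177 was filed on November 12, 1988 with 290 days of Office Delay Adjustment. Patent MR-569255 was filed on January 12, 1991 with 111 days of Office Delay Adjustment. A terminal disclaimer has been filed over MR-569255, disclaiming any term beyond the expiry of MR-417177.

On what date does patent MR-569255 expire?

2007-08-29

Natural term of MR-569255:
  Base: filing + 18 years → 12 January 2009.
  Office Delay Adjustment: +111 days → 3 May 2009.
Expiry of referenced patent MR-417177:
  Base: filing + 18 years → 12 November 2006.
  Office Delay Adjustment: +290 days → 29 August 2007.
Terminal disclaimer: MR-569255 expires on the earlier of 3 May 2009 and 29 August 2007.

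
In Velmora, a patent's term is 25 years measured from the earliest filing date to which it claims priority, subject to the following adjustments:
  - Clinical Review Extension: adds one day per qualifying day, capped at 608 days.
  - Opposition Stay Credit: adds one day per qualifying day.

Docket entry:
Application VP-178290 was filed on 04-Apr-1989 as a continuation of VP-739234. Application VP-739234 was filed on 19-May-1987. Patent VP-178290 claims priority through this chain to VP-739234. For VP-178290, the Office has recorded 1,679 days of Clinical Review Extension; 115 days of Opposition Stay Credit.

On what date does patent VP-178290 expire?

Earliest priority filing: 19 May 1987.
Base term: 19 May 1987 + 25 years → 19 May 2012.
Clinical Review Extension: 1679 days claimed exceeds the 608-day cap, so +608 days → 17 January 2014.
Opposition Stay Credit: +115 days → 12 May 2014.

2014-05-12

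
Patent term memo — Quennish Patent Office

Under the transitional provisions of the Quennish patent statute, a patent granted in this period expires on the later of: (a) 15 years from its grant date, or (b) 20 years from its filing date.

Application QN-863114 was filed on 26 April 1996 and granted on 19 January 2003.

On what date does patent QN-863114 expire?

(a) grant + 15 years → 19 January 2018.
(b) filing + 20 years → 26 April 2016.
Later of the two: 19 January 2018.

2018-01-19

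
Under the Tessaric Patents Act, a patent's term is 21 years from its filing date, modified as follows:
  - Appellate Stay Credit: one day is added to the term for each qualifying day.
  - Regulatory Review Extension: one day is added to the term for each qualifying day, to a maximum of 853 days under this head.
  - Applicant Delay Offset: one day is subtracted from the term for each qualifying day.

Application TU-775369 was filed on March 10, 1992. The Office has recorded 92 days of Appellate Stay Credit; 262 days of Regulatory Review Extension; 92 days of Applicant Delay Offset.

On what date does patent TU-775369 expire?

Base term: filing date + 21 years → 10 March 2013.
Appellate Stay Credit: +92 days → 10 June 2013.
Regulatory Review Extension: 262 days (within the 853-day cap) → +262 days → 27 February 2014.
Applicant Delay Offset: −92 days → 27 November 2013.

November 27, 2013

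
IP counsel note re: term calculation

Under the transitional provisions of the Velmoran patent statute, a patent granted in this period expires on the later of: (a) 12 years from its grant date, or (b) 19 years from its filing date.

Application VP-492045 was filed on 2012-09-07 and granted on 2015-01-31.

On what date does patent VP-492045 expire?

2031-09-07

(a) grant + 12 years → 31 January 2027.
(b) filing + 19 years → 7 September 2031.
Later of the two: 7 September 2031.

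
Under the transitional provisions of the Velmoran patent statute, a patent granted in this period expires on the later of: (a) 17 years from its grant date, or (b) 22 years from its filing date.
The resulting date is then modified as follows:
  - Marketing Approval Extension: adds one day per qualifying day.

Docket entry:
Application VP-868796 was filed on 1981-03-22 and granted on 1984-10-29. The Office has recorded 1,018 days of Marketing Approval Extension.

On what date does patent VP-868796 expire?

2006-01-03

(a) grant + 17 years → 29 October 2001.
(b) filing + 22 years → 22 March 2003.
Later of the two: 22 March 2003.
Marketing Approval Extension: +1018 days → 3 January 2006.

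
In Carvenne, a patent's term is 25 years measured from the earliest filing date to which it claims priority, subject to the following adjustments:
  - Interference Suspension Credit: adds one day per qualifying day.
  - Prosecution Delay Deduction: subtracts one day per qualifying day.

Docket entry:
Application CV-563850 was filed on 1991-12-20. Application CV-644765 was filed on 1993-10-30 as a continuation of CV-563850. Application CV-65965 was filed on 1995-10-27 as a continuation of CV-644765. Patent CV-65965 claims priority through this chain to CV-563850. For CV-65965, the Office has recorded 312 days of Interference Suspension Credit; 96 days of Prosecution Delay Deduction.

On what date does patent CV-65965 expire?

Earliest priority filing: 20 December 1991.
Base term: 20 December 1991 + 25 years → 20 December 2016.
Interference Suspension Credit: +312 days → 28 October 2017.
Prosecution Delay Deduction: −96 days → 24 July 2017.

2017-07-24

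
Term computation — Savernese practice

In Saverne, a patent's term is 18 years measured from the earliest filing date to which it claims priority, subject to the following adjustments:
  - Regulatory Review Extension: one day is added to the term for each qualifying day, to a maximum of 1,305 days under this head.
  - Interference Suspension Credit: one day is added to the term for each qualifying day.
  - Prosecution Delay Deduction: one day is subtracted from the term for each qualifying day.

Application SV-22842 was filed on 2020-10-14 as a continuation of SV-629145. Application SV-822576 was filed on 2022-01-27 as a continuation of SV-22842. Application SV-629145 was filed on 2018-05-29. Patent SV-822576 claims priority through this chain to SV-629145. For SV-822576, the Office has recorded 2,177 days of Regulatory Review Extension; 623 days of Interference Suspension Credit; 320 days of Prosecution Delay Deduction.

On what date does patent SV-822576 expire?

2040-10-23

Earliest priority filing: 29 May 2018.
Base term: 29 May 2018 + 18 years → 29 May 2036.
Regulatory Review Extension: 2177 days claimed exceeds the 1305-day cap, so +1305 days → 25 December 2039.
Interference Suspension Credit: +623 days → 8 September 2041.
Prosecution Delay Deduction: −320 days → 23 October 2040.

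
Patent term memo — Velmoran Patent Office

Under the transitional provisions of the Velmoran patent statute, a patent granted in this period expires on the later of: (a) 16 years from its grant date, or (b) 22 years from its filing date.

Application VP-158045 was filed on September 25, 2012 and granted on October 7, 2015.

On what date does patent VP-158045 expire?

(a) grant + 16 years → 7 October 2031.
(b) filing + 22 years → 25 September 2034.
Later of the two: 25 September 2034.

2034-09-25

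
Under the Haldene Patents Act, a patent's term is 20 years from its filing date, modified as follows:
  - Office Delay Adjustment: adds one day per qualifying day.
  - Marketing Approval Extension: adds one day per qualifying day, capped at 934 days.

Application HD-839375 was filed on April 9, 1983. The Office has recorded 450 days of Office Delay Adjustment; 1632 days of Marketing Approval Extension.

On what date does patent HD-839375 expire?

Base term: filing date + 20 years → 9 April 2003.
Office Delay Adjustment: +450 days → 2 July 2004.
Marketing Approval Extension: 1632 days claimed exceeds the 934-day cap, so +934 days → 22 January 2007.

January 22, 2007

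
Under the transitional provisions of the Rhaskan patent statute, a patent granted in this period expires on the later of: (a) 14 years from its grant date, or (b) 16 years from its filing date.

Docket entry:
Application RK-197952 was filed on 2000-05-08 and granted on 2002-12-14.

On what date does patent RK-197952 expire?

(a) grant + 14 years → 14 December 2016.
(b) filing + 16 years → 8 May 2016.
Later of the two: 14 December 2016.

December 14, 2016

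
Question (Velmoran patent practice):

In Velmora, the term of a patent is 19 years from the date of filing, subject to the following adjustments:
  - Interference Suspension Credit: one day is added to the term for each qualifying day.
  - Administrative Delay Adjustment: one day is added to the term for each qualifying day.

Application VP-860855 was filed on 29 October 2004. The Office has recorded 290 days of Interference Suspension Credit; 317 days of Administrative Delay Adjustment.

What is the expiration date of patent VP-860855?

June 27, 2025

Base term: filing date + 19 years → 29 October 2023.
Interference Suspension Credit: +290 days → 14 August 2024.
Administrative Delay Adjustment: +317 days → 27 June 2025.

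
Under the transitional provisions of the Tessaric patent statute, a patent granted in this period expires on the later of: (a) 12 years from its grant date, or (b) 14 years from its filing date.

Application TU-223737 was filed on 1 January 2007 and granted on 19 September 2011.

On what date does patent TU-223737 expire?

(a) grant + 12 years → 19 September 2023.
(b) filing + 14 years → 1 January 2021.
Later of the two: 19 September 2023.

2023-09-19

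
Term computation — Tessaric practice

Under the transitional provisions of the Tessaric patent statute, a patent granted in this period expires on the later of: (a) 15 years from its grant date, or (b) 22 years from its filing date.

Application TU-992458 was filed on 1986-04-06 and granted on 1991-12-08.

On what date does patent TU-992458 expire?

2008-04-06

(a) grant + 15 years → 8 December 2006.
(b) filing + 22 years → 6 April 2008.
Later of the two: 6 April 2008.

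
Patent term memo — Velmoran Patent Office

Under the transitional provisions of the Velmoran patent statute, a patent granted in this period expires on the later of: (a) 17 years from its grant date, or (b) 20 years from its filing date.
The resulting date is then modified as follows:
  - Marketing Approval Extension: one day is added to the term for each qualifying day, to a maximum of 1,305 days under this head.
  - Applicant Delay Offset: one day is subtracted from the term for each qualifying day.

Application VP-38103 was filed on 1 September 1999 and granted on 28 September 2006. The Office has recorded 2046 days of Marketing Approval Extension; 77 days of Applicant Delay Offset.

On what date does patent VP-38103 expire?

(a) grant + 17 years → 28 September 2023.
(b) filing + 20 years → 1 September 2019.
Later of the two: 28 September 2023.
Marketing Approval Extension: 2046 days claimed exceeds the 1305-day cap, so +1305 days → 25 April 2027.
Applicant Delay Offset: −77 days → 7 February 2027.

February 7, 2027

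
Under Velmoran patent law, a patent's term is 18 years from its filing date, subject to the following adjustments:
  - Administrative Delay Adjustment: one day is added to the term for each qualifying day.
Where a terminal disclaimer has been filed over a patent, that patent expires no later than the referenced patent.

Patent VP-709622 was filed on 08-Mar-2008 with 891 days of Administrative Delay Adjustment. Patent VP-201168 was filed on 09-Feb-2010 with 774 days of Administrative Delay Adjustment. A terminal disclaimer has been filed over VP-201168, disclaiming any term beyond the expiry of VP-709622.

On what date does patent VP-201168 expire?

August 15, 2028

Natural term of VP-201168:
  Base: filing + 18 years → 9 February 2028.
  Administrative Delay Adjustment: +774 days → 24 March 2030.
Expiry of referenced patent VP-709622:
  Base: filing + 18 years → 8 March 2026.
  Administrative Delay Adjustment: +891 days → 15 August 2028.
Terminal disclaimer: VP-201168 expires on the earlier of 24 March 2030 and 15 August 2028.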